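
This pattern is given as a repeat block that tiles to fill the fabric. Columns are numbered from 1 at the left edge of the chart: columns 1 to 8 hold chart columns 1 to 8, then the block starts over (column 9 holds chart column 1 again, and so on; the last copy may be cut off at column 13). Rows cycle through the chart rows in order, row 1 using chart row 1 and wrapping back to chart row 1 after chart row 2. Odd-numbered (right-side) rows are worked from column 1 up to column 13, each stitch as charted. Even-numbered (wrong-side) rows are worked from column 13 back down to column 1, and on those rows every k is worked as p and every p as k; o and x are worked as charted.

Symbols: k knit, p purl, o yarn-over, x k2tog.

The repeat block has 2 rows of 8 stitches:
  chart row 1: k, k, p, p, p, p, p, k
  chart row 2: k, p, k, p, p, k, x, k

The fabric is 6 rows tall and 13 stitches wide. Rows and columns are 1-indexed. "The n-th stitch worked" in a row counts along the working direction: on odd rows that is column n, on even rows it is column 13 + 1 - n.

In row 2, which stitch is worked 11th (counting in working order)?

Row 2: (2-1) mod 2 = 1, so use chart row 2. Even row -> WS.
Chart row 2 tiled across columns 1-13: k p k p p k x k k p k p p
WS: work from column 13 back to column 1 (reverse the tiled row), swapping k<->p (o and x unchanged).
Row 2 as worked: k k p k p p x p k k p k p
Counting 11 along the worked row gives p.

== STITCH ==
p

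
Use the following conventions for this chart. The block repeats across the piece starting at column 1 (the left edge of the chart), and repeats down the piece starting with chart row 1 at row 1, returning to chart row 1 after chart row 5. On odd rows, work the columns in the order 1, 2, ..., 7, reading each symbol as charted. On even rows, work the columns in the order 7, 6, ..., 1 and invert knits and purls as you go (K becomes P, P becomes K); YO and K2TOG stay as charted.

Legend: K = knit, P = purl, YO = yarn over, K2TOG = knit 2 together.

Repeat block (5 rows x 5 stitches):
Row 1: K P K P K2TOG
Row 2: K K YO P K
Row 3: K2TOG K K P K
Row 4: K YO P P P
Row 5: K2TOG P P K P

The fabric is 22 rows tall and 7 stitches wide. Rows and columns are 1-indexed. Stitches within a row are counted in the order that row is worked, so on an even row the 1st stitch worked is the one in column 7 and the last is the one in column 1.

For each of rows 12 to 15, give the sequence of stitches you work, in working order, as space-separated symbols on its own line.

Result:
P P P K YO P P
K2TOG K K P K K2TOG K
YO P K K K YO P
K2TOG P P K P K2TOG P

Derivation:
Row 12: chart row 2, WS - tiled (columns 1-7): K K YO P K K K; work from column 7 back to 1 with K<->P swapped.
Row 13: chart row 3, RS - tile across columns 1-7 and work as-is.
Row 14: chart row 4, WS - tiled (columns 1-7): K YO P P P K YO; work from column 7 back to 1 with K<->P swapped.
Row 15: chart row 5, RS - tile across columns 1-7 and work as-is.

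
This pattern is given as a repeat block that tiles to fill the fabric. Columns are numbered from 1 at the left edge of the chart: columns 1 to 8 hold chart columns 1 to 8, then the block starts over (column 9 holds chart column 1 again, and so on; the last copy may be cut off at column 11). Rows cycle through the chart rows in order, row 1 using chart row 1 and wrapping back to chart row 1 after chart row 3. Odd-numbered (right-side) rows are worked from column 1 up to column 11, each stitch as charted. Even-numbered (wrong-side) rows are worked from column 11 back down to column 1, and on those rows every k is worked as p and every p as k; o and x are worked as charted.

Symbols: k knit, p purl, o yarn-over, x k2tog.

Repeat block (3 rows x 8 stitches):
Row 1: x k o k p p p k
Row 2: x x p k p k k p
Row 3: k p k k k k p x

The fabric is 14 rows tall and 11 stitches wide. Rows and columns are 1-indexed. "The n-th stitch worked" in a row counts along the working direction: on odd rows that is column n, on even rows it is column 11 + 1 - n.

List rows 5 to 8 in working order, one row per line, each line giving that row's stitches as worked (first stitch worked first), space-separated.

== ROWS AS WORKED ==
x x p k p k k p x x p
p k p x k p p p p k p
x k o k p p p k x k o
k x x k p p k p k x x

Derivation:
Row 5: chart row 2, RS - tile across columns 1-11 and work as-is.
Row 6: chart row 3, WS - tiled (columns 1-11): k p k k k k p x k p k; work from column 11 back to 1 with k<->p swapped.
Row 7: chart row 1, RS - tile across columns 1-11 and work as-is.
Row 8: chart row 2, WS - tiled (columns 1-11): x x p k p k k p x x p; work from column 11 back to 1 with k<->p swapped.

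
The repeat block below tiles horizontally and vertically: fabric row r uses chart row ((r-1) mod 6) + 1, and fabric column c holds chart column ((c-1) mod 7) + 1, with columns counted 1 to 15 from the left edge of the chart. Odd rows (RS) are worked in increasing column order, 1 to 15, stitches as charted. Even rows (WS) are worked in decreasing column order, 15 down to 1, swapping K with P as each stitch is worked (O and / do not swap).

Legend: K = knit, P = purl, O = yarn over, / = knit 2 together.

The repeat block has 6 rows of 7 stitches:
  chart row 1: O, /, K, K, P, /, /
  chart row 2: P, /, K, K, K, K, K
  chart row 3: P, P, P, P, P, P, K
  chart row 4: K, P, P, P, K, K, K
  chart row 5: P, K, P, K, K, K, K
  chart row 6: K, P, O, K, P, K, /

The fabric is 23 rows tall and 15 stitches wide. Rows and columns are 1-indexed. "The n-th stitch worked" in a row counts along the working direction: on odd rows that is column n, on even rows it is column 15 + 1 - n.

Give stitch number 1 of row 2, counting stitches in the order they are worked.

For row 2: chart row = ((2-1) mod 6) + 1 = 2; this is a WS (even) row.
Chart row 2 tiled across columns 1-15: P / K K K K K P / K K K K K P
Wrong side: read the tiled row from column 15 down to 1 and exchange K with P (leave O, /).
Row 2 as worked: K P P P P P / K P P P P P / K
The 1st stitch worked is K.

Stitch:
K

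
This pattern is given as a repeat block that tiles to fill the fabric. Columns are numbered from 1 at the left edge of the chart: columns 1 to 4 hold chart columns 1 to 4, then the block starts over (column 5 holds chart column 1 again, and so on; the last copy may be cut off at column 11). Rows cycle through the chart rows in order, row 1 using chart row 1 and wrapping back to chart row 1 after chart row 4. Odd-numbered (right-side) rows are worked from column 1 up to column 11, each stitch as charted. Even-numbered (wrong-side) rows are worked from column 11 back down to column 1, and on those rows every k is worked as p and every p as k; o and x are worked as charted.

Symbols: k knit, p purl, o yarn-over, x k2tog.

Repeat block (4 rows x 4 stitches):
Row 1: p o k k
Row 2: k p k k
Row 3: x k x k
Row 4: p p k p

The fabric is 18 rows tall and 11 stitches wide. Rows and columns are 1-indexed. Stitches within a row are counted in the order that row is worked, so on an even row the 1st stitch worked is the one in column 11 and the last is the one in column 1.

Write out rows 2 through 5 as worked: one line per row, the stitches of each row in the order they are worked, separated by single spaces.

Row 2: chart row 2, WS - tiled (columns 1-11): k p k k k p k k k p k; work from column 11 back to 1 with k<->p swapped.
Row 3: chart row 3, RS - tile across columns 1-11 and work as-is.
Row 4: chart row 4, WS - tiled (columns 1-11): p p k p p p k p p p k; work from column 11 back to 1 with k<->p swapped.
Row 5: chart row 1, RS - tile across columns 1-11 and work as-is.

Result:
p k p p p k p p p k p
x k x k x k x k x k x
p k k k p k k k p k k
p o k k p o k k p o k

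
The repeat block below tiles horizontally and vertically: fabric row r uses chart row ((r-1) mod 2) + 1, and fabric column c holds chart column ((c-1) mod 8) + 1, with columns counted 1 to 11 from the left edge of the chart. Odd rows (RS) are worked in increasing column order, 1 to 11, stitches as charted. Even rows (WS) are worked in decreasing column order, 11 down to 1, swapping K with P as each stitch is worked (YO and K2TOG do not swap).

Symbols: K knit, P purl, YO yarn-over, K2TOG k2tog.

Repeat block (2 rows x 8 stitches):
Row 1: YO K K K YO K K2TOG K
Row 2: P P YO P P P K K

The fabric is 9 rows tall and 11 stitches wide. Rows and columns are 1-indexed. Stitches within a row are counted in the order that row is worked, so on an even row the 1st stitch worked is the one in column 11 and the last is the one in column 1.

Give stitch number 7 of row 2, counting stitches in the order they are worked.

== STITCH ==
K

Derivation:
Row 2 uses chart row ((2-1) mod 2)+1 = 2. Row 2 is even, so WS.
Chart row 2 tiled across columns 1-11: P P YO P P P K K P P YO
WS: work from column 11 back to column 1 (reverse the tiled row), swapping K<->P (YO and K2TOG unchanged).
Row 2 as worked: YO K K P P K K K YO K K
The 7th stitch worked is K.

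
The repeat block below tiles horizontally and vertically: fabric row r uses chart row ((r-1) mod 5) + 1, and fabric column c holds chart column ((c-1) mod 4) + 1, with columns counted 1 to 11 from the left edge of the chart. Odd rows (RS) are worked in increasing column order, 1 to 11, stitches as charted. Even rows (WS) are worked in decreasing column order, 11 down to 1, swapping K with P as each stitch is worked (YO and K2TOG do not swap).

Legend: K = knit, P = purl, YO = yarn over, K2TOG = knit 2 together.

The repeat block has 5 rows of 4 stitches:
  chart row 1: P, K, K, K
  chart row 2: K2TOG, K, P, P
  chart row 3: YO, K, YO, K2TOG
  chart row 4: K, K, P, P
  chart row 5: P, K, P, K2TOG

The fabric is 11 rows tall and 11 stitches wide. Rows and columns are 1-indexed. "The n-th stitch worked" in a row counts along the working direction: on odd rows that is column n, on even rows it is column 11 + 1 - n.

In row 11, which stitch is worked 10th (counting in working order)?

For row 11: chart row = ((11-1) mod 5) + 1 = 1; this is a RS (odd) row.
Chart row 1 tiled across columns 1-11: P K K K P K K K P K K
RS row: no reversal, no swap; stitch n worked = column n.
Stitch 10 in working order -> K

== STITCH ==
K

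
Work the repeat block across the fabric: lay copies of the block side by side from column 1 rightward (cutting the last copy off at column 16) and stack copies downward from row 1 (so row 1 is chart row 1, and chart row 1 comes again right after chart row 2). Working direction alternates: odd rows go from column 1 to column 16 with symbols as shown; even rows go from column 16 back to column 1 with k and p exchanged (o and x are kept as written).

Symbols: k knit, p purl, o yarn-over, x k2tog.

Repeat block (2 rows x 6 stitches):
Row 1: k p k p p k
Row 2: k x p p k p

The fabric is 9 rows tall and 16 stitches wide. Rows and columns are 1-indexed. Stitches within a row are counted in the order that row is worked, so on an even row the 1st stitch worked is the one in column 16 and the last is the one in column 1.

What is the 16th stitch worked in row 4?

Row 4: (4-1) mod 2 = 1, so use chart row 2. Even row -> WS.
Chart row 2 tiled across columns 1-16: k x p p k p k x p p k p k x p p
Wrong side: read the tiled row from column 16 down to 1 and exchange k with p (leave o, x).
Row 4 as worked: k k x p k p k k x p k p k k x p
Stitch 16 in working order -> p

== STITCH ==
p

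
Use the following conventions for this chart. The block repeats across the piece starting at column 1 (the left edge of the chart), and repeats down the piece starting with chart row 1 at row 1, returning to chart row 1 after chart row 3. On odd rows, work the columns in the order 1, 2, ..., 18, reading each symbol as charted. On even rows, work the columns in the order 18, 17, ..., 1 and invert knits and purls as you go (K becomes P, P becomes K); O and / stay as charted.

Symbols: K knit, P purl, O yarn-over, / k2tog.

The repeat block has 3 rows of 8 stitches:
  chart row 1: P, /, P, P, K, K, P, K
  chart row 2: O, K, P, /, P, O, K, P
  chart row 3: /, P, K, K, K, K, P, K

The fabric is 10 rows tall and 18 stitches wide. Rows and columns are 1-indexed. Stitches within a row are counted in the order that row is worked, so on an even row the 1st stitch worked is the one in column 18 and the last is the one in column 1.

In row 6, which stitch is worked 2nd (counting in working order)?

Row 6 uses chart row ((6-1) mod 3)+1 = 3. Row 6 is even, so WS.
Chart row 3 tiled across columns 1-18: / P K K K K P K / P K K K K P K / P
WS: work from column 18 back to column 1 (reverse the tiled row), swapping K<->P (O and / unchanged).
Row 6 as worked: K / P K P P P P K / P K P P P P K /
Stitch 2 in working order -> /

== STITCH ==
/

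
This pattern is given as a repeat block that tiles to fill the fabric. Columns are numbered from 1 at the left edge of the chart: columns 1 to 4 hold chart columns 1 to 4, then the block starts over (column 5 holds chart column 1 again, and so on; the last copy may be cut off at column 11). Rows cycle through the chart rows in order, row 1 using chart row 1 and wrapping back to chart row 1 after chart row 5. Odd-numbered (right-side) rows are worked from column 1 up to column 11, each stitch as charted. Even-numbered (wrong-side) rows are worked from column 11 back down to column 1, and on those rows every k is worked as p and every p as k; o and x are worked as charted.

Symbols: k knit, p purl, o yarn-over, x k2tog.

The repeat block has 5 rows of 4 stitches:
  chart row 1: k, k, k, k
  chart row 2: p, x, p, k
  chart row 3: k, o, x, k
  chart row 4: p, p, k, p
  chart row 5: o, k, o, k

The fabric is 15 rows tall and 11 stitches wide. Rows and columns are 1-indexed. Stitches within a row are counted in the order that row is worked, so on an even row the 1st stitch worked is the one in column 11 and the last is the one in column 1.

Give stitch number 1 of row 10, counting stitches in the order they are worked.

For row 10: chart row = ((10-1) mod 5) + 1 = 5; this is a WS (even) row.
Chart row 5 tiled across columns 1-11: o k o k o k o k o k o
Wrong side: read the tiled row from column 11 down to 1 and exchange k with p (leave o, x).
Row 10 as worked: o p o p o p o p o p o
The 1st stitch worked is o.

Stitch:
o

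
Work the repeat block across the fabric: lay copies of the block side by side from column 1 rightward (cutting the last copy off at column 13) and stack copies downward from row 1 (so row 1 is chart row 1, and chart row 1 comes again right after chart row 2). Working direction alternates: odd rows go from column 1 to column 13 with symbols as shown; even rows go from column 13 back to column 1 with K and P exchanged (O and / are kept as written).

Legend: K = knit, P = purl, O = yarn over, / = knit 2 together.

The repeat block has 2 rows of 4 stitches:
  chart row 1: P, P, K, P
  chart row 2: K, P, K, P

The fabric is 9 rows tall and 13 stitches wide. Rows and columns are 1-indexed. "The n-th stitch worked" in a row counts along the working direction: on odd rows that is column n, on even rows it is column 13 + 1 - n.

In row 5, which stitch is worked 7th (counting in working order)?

Stitch:
K

Derivation:
Row 5 uses chart row ((5-1) mod 2)+1 = 1. Row 5 is odd, so RS.
Chart row 1 tiled across columns 1-13: P P K P P P K P P P K P P
RS: work column 1 to column 13, symbols as charted — the tiled row is the row as worked.
Stitch 7 in working order -> K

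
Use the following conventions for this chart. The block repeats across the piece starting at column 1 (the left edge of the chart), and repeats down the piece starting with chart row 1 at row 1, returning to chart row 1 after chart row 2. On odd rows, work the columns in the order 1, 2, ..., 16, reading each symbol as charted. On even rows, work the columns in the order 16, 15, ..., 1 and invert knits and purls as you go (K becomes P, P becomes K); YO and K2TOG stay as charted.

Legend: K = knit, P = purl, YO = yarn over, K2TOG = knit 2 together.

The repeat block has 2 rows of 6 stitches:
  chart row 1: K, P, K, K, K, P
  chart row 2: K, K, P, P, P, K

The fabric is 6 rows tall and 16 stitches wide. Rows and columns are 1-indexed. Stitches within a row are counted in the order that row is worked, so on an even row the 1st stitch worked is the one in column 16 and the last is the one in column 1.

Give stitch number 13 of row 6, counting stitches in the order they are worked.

Stitch:
K

Derivation:
For row 6: chart row = ((6-1) mod 2) + 1 = 2; this is a WS (even) row.
Chart row 2 tiled across columns 1-16: K K P P P K K K P P P K K K P P
WS row: flip the tiled sequence (start at column 16) and apply K<->P; YO and K2TOG stay.
Row 6 as worked: K K P P P K K K P P P K K K P P
Counting 13 along the worked row gives K.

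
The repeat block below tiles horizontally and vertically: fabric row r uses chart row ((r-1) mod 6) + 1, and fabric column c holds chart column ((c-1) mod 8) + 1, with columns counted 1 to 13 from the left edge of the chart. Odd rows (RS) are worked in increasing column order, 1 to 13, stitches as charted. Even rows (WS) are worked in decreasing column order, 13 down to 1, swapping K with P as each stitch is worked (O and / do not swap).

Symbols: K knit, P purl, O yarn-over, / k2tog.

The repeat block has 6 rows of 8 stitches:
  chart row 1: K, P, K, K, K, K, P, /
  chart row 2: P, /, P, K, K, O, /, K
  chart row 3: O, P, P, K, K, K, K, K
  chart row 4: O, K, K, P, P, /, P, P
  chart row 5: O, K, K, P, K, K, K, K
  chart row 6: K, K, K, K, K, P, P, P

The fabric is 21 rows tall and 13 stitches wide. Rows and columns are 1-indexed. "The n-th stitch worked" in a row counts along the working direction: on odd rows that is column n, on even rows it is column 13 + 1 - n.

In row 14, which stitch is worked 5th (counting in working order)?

Stitch:
K

Derivation:
Row 14: (14-1) mod 6 = 1, so use chart row 2. Even row -> WS.
Chart row 2 tiled across columns 1-13: P / P K K O / K P / P K K
Wrong side: read the tiled row from column 13 down to 1 and exchange K with P (leave O, /).
Row 14 as worked: P P K / K P / O P P K / K
The 5th stitch worked is K.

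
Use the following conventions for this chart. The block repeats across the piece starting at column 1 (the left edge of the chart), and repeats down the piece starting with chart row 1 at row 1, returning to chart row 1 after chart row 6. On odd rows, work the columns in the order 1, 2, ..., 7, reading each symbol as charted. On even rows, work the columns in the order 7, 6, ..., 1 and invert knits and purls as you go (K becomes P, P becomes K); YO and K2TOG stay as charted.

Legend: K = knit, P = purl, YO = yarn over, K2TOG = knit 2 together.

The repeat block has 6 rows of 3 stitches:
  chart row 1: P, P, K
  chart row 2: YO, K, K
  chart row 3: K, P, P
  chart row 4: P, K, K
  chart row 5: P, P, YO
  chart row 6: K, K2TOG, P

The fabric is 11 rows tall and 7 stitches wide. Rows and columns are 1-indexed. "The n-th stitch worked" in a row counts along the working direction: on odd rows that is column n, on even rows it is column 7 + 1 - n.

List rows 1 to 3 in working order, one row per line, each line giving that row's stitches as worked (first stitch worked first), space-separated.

Result:
P P K P P K P
YO P P YO P P YO
K P P K P P K

Derivation:
Row 1: chart row 1, RS - tile across columns 1-7 and work as-is.
Row 2: chart row 2, WS - tiled (columns 1-7): YO K K YO K K YO; work from column 7 back to 1 with K<->P swapped.
Row 3: chart row 3, RS - tile across columns 1-7 and work as-is.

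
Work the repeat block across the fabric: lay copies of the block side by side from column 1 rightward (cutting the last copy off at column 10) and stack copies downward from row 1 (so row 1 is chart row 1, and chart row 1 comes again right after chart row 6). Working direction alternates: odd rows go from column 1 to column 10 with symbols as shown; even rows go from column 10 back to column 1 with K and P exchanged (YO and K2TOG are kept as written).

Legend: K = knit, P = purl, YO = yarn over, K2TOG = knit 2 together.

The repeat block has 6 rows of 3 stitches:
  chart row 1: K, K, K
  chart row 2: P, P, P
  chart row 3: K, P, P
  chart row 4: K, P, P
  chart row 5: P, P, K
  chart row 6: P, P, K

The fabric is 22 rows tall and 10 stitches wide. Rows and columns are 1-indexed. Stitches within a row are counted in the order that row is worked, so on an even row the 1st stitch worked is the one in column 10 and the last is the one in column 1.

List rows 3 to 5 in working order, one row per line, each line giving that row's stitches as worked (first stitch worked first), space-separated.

== ROWS AS WORKED ==
K P P K P P K P P K
P K K P K K P K K P
P P K P P K P P K P

Derivation:
Row 3: chart row 3, RS - tile across columns 1-10 and work as-is.
Row 4: chart row 4, WS - tiled (columns 1-10): K P P K P P K P P K; work from column 10 back to 1 with K<->P swapped.
Row 5: chart row 5, RS - tile across columns 1-10 and work as-is.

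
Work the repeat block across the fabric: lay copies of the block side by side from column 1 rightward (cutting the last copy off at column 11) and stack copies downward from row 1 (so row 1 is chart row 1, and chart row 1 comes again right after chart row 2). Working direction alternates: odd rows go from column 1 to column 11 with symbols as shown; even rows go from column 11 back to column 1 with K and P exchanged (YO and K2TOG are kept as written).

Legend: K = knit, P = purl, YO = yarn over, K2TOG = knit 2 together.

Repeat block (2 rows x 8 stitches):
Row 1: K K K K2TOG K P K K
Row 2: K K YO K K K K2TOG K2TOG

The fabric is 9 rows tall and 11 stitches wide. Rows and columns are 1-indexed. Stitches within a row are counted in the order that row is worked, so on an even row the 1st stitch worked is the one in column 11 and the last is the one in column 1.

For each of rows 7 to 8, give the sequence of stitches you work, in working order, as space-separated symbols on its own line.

Rows as worked:
K K K K2TOG K P K K K K K
YO P P K2TOG K2TOG P P P YO P P

Derivation:
Row 7: chart row 1, RS - tile across columns 1-11 and work as-is.
Row 8: chart row 2, WS - tiled (columns 1-11): K K YO K K K K2TOG K2TOG K K YO; work from column 11 back to 1 with K<->P swapped.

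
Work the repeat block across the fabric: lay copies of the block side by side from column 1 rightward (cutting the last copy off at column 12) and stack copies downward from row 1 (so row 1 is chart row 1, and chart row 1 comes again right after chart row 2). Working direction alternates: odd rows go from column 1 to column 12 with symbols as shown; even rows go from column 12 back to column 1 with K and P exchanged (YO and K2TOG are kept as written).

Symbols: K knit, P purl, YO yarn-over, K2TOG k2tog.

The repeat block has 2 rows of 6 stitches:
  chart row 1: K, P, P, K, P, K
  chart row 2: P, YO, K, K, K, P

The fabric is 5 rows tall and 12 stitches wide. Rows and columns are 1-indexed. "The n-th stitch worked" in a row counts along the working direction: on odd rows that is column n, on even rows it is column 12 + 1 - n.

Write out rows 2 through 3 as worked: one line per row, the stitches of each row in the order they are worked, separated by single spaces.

Rows as worked:
K P P P YO K K P P P YO K
K P P K P K K P P K P K

Derivation:
Row 2: chart row 2, WS - tiled (columns 1-12): P YO K K K P P YO K K K P; work from column 12 back to 1 with K<->P swapped.
Row 3: chart row 1, RS - tile across columns 1-12 and work as-is.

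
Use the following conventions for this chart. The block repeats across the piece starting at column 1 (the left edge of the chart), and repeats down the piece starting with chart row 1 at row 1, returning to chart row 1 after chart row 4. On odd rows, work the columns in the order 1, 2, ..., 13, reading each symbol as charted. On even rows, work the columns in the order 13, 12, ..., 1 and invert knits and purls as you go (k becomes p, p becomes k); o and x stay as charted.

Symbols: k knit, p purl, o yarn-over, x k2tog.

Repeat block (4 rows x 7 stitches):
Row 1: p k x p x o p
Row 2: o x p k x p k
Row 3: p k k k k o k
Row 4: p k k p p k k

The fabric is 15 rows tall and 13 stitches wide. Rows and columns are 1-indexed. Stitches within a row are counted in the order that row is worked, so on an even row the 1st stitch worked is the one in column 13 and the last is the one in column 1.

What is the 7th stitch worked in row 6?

Row 6 uses chart row ((6-1) mod 4)+1 = 2. Row 6 is even, so WS.
Chart row 2 tiled across columns 1-13: o x p k x p k o x p k x p
WS row: flip the tiled sequence (start at column 13) and apply k<->p; o and x stay.
Row 6 as worked: k x p k x o p k x p k x o
Counting 7 along the worked row gives p.

Stitch:
p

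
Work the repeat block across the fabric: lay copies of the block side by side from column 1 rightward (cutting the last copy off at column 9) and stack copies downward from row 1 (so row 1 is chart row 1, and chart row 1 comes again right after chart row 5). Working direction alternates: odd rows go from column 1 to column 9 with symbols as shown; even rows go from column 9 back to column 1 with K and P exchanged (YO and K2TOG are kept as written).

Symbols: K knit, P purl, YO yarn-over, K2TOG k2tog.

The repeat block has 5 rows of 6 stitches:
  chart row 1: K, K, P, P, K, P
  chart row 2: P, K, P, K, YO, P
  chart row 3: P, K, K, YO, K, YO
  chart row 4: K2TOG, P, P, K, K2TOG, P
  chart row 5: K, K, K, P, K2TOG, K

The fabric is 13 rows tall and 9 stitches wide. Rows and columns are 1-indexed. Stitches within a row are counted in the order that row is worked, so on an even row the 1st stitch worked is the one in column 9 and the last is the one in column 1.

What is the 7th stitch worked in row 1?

Result:
K

Derivation:
Row 1 uses chart row ((1-1) mod 5)+1 = 1. Row 1 is odd, so RS.
Chart row 1 tiled across columns 1-9: K K P P K P K K P
RS: work column 1 to column 9, symbols as charted — the tiled row is the row as worked.
The 7th stitch worked is K.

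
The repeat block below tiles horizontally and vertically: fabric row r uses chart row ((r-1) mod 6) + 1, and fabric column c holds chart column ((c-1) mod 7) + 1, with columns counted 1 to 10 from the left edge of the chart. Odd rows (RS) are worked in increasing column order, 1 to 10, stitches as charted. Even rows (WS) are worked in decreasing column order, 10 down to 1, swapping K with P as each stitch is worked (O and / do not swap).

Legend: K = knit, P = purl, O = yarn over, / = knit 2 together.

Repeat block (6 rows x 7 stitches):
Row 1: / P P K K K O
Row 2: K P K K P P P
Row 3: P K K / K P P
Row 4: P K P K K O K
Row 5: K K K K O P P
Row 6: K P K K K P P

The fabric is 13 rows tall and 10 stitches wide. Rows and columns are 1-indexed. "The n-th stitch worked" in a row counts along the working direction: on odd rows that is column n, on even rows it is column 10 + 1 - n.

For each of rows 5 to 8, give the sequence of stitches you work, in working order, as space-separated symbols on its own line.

== ROWS AS WORKED ==
K K K K O P P K K K
P K P K K P P P K P
/ P P K K K O / P P
P K P K K K P P K P

Derivation:
Row 5: chart row 5, RS - tile across columns 1-10 and work as-is.
Row 6: chart row 6, WS - tiled (columns 1-10): K P K K K P P K P K; work from column 10 back to 1 with K<->P swapped.
Row 7: chart row 1, RS - tile across columns 1-10 and work as-is.
Row 8: chart row 2, WS - tiled (columns 1-10): K P K K P P P K P K; work from column 10 back to 1 with K<->P swapped.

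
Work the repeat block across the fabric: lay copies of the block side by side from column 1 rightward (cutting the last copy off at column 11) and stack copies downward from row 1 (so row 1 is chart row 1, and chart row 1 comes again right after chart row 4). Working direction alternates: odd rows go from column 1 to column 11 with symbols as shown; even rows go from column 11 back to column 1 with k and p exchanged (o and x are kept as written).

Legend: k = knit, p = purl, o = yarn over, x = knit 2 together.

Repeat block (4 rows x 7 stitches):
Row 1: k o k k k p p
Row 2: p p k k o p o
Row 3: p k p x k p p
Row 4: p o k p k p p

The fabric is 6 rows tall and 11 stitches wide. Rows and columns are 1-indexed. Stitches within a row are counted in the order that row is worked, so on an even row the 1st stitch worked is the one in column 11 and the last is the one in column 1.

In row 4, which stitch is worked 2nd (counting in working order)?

Result:
p

Derivation:
For row 4: chart row = ((4-1) mod 4) + 1 = 4; this is a WS (even) row.
Chart row 4 tiled across columns 1-11: p o k p k p p p o k p
Wrong side: read the tiled row from column 11 down to 1 and exchange k with p (leave o, x).
Row 4 as worked: k p o k k k p k p o k
Stitch 2 in working order -> p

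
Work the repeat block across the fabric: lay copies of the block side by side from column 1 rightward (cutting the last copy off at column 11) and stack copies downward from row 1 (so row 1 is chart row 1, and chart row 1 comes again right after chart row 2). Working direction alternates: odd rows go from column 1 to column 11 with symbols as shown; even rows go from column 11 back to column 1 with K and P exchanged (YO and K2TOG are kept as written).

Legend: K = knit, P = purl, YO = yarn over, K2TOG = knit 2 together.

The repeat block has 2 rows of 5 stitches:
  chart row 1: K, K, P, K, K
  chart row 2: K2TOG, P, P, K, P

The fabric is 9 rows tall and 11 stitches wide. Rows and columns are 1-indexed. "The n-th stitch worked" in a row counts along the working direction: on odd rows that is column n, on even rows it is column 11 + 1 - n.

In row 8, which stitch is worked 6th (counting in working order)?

Result:
K2TOG

Derivation:
Row 8 uses chart row ((8-1) mod 2)+1 = 2. Row 8 is even, so WS.
Chart row 2 tiled across columns 1-11: K2TOG P P K P K2TOG P P K P K2TOG
Wrong side: read the tiled row from column 11 down to 1 and exchange K with P (leave YO, K2TOG).
Row 8 as worked: K2TOG K P K K K2TOG K P K K K2TOG
Counting 6 along the worked row gives K2TOG.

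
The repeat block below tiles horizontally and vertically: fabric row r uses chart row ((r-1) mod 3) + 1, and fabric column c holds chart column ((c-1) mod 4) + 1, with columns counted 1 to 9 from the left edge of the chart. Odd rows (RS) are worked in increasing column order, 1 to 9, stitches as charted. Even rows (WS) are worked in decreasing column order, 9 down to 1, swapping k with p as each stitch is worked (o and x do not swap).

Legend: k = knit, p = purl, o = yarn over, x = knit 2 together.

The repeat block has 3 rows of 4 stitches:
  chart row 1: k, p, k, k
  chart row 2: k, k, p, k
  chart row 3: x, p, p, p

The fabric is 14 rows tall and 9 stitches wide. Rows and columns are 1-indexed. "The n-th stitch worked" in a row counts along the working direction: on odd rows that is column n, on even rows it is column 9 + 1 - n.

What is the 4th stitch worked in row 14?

Stitch:
p

Derivation:
Row 14: (14-1) mod 3 = 1, so use chart row 2. Even row -> WS.
Chart row 2 tiled across columns 1-9: k k p k k k p k k
WS row: flip the tiled sequence (start at column 9) and apply k<->p; o and x stay.
Row 14 as worked: p p k p p p k p p
Stitch 4 in working order -> p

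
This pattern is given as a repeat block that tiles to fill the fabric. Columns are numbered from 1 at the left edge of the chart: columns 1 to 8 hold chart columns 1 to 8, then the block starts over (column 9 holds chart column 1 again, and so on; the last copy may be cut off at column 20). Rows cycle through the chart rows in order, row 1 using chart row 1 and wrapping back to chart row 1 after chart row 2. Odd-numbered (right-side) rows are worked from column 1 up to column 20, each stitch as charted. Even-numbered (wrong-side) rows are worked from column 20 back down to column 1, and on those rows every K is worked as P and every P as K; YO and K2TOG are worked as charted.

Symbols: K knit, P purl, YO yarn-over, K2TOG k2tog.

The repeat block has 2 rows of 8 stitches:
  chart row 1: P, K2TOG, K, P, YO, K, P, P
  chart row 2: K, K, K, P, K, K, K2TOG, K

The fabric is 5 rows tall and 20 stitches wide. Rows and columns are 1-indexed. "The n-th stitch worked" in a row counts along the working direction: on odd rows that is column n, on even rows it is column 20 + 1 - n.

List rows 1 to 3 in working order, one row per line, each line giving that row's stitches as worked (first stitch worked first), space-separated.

Result:
P K2TOG K P YO K P P P K2TOG K P YO K P P P K2TOG K P
K P P P P K2TOG P P K P P P P K2TOG P P K P P P
P K2TOG K P YO K P P P K2TOG K P YO K P P P K2TOG K P

Derivation:
Row 1: chart row 1, RS - tile across columns 1-20 and work as-is.
Row 2: chart row 2, WS - tiled (columns 1-20): K K K P K K K2TOG K K K K P K K K2TOG K K K K P; work from column 20 back to 1 with K<->P swapped.
Row 3: chart row 1, RS - tile across columns 1-20 and work as-is.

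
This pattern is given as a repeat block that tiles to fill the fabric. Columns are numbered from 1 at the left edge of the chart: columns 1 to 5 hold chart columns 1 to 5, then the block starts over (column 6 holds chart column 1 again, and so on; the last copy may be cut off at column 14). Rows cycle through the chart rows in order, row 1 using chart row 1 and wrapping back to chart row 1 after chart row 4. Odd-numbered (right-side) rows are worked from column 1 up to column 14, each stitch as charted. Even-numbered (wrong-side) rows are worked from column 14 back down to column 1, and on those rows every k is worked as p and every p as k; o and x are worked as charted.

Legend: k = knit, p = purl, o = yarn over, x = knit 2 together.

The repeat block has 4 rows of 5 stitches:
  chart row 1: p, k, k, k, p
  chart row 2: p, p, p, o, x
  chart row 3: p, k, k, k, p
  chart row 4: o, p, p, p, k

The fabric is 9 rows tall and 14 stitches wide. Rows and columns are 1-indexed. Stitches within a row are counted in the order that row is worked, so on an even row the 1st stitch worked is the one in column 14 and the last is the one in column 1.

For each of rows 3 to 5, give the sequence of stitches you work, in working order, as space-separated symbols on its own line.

Row 3: chart row 3, RS - tile across columns 1-14 and work as-is.
Row 4: chart row 4, WS - tiled (columns 1-14): o p p p k o p p p k o p p p; work from column 14 back to 1 with k<->p swapped.
Row 5: chart row 1, RS - tile across columns 1-14 and work as-is.

Result:
p k k k p p k k k p p k k k
k k k o p k k k o p k k k o
p k k k p p k k k p p k k k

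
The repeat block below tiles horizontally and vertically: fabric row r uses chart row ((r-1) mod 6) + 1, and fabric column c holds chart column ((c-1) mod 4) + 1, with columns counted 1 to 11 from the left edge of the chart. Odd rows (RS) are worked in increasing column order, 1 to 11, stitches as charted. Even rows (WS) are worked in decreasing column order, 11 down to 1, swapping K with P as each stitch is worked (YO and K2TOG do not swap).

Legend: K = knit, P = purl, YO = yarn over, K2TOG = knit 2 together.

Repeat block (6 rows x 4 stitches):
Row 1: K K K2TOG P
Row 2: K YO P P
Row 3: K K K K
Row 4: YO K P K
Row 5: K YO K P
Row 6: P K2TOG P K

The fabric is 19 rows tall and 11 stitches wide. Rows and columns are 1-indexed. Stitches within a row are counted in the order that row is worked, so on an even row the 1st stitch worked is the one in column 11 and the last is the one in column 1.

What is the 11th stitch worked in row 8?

Row 8 uses chart row ((8-1) mod 6)+1 = 2. Row 8 is even, so WS.
Chart row 2 tiled across columns 1-11: K YO P P K YO P P K YO P
Wrong side: read the tiled row from column 11 down to 1 and exchange K with P (leave YO, K2TOG).
Row 8 as worked: K YO P K K YO P K K YO P
Counting 11 along the worked row gives P.

Result:
P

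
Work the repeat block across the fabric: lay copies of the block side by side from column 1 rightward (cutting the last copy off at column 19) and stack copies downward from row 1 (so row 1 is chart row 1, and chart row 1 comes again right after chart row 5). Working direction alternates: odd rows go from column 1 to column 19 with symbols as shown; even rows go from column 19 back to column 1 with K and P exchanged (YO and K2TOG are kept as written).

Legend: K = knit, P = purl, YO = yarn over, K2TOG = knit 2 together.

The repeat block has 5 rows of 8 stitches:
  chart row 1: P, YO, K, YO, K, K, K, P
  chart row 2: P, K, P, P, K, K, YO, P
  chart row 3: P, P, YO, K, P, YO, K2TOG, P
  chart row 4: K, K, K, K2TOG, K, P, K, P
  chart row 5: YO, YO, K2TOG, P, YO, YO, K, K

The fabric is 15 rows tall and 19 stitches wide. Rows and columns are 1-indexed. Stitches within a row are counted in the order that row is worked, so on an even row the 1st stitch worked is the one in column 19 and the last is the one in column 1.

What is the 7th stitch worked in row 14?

Row 14 uses chart row ((14-1) mod 5)+1 = 4. Row 14 is even, so WS.
Chart row 4 tiled across columns 1-19: K K K K2TOG K P K P K K K K2TOG K P K P K K K
WS: work from column 19 back to column 1 (reverse the tiled row), swapping K<->P (YO and K2TOG unchanged).
Row 14 as worked: P P P K P K P K2TOG P P P K P K P K2TOG P P P
Counting 7 along the worked row gives P.

Result:
P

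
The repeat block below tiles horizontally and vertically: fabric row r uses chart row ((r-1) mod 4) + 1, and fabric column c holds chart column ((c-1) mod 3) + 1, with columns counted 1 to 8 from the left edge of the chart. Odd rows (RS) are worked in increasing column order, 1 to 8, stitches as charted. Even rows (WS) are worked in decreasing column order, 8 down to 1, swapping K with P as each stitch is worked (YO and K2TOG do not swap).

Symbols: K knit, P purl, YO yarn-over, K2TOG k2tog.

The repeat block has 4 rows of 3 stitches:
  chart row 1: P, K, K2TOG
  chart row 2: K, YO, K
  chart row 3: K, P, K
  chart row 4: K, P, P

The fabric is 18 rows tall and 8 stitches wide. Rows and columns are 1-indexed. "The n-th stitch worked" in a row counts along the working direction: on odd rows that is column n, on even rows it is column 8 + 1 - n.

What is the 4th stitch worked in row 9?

Stitch:
P

Derivation:
Row 9: (9-1) mod 4 = 0, so use chart row 1. Odd row -> RS.
Chart row 1 tiled across columns 1-8: P K K2TOG P K K2TOG P K
RS: work column 1 to column 8, symbols as charted — the tiled row is the row as worked.
The 4th stitch worked is P.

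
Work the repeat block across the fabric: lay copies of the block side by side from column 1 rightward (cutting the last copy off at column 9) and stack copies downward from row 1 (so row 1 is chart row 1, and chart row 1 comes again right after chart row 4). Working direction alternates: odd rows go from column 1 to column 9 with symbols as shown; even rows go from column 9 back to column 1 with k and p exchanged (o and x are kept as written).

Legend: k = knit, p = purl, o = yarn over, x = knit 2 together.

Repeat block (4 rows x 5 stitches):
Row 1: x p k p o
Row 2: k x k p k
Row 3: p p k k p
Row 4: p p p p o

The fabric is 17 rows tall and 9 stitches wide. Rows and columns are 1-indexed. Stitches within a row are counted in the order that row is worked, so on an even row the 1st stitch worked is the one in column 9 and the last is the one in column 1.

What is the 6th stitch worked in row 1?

Result:
x

Derivation:
Row 1: (1-1) mod 4 = 0, so use chart row 1. Odd row -> RS.
Chart row 1 tiled across columns 1-9: x p k p o x p k p
RS row: no reversal, no swap; stitch n worked = column n.
Counting 6 along the worked row gives x.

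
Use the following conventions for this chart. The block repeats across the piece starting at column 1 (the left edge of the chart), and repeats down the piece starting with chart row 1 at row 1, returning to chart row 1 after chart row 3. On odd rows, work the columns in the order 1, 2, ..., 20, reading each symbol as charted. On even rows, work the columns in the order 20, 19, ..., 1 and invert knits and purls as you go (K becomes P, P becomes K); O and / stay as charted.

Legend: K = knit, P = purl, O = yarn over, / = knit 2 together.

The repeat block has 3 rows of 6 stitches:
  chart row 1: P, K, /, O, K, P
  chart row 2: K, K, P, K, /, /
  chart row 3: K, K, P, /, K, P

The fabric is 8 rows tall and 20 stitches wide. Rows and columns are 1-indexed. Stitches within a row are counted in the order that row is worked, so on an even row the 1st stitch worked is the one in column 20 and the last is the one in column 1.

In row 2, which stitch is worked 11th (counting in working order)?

Stitch:
P

Derivation:
Row 2 uses chart row ((2-1) mod 3)+1 = 2. Row 2 is even, so WS.
Chart row 2 tiled across columns 1-20: K K P K / / K K P K / / K K P K / / K K
WS row: flip the tiled sequence (start at column 20) and apply K<->P; O and / stay.
Row 2 as worked: P P / / P K P P / / P K P P / / P K P P
Counting 11 along the worked row gives P.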